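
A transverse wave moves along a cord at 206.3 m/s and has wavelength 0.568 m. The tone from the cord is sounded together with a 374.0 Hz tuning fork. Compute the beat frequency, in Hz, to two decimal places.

10.80 Hz

Source frequency f = v/λ = 206.3/0.568 = 363.2042 Hz.
f_beat = |363.2042 − 374.0| = 10.80 Hz.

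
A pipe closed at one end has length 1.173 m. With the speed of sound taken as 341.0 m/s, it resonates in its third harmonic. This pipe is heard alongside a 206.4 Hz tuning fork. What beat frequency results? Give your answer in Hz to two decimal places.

11.63 Hz

Closed pipe (odd harmonics): f_n = n·v/(4L) = 3·341.0/(4·1.173) = 218.0307 Hz.
f_beat = |218.0307 − 206.4| = 11.63 Hz.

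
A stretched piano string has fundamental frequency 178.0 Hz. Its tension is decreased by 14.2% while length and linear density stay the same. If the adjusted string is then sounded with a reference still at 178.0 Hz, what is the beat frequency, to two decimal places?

For a string, f ∝ √T, so the new frequency is 178.0·√0.858 = 164.8784 Hz.
f_beat = |164.8784 − 178.0| = 13.12 Hz.

13.12 Hz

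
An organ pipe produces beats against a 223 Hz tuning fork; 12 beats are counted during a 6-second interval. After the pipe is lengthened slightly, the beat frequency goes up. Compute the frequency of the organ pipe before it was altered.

221 Hz

Beat frequency = 12/6 = 2 Hz.
|f − 223| = 2, so the organ pipe was at either 221 Hz or 225 Hz.
A longer pipe has a lower fundamental; the adjustment lowers the organ pipe's frequency.
The beat rate rose, so the adjustment moved the organ pipe further from 223 Hz — it was already below the reference.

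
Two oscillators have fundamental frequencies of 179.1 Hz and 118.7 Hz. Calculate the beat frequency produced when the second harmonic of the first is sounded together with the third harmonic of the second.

2.1 Hz

Second harmonic of the first: 2·179.1 = 358.2 Hz.
Third harmonic of the second: 3·118.7 = 356.1 Hz.
f_beat = |358.2 − 356.1| = 2.1 Hz.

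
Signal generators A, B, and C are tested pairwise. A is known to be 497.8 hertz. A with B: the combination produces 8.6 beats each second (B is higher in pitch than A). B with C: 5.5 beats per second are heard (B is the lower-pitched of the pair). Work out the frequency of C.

511.9 Hz

B is above A, so f_B = 497.8 + 8.6 = 506.4 Hz.
C is above B, so f_C = 506.4 + 5.5 = 511.9 Hz.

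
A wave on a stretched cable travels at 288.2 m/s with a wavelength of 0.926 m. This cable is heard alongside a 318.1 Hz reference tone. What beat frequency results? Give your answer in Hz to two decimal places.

Source frequency f = v/λ = 288.2/0.926 = 311.2311 Hz.
f_beat = |311.2311 − 318.1| = 6.87 Hz.

6.87 Hz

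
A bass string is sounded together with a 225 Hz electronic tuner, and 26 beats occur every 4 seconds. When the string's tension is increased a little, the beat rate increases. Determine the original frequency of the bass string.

Beat frequency = 26/4 = 6.5 Hz.
|f − 225| = 6.5, so the bass string was at either 218.5 Hz or 231.5 Hz.
Higher tension means higher frequency; the adjustment raises the bass string's frequency.
The beat rate rose, so the adjustment moved the bass string further from 225 Hz — it was already above the reference.

231.5 Hz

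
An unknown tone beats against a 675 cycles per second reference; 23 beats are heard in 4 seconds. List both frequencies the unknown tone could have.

669.25 Hz or 680.75 Hz

Beat frequency = 23/4 = 5.75 Hz.
|f − 675| = 5.75, so f = 675 ± 5.75.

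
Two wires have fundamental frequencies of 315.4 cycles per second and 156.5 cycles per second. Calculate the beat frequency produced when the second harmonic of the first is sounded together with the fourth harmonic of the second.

Second harmonic of the first: 2·315.4 = 630.8 Hz.
Fourth harmonic of the second: 4·156.5 = 626.0 Hz.
f_beat = |630.8 − 626.0| = 4.8 Hz.

4.8 Hz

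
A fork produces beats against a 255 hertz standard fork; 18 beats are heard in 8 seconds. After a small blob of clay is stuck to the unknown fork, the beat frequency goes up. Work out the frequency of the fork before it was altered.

252.75 Hz

Beat frequency = 18/8 = 2.25 Hz.
|f − 255| = 2.25, so the fork was at either 252.75 Hz or 257.25 Hz.
Adding mass to a fork lowers its frequency; the adjustment lowers the fork's frequency.
The beat rate rose, so the adjustment moved the fork further from 255 Hz — it was already below the reference.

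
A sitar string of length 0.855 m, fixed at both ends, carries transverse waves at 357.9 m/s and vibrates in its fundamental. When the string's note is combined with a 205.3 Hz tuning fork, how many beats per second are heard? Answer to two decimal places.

4.00 Hz

For a string fixed at both ends, f_n = n·v/(2L) = 1·357.9/(2·0.855) = 209.2982 Hz.
f_beat = |209.2982 − 205.3| = 4.00 Hz.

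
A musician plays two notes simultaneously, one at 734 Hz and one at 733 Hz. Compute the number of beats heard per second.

f_beat = |f₁ − f₂|.
|734 − 733| = 1 Hz.

1 Hz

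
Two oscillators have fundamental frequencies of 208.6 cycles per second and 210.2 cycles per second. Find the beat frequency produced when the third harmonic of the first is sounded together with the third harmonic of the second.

Third harmonic of the first: 3·208.6 = 625.8 Hz.
Third harmonic of the second: 3·210.2 = 630.6 Hz.
f_beat = |625.8 − 630.6| = 4.8 Hz.

4.8 Hz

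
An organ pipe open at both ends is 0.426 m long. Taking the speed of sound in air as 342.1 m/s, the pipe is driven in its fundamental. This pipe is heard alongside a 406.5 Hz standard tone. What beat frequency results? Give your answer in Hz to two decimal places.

Open pipe: f_n = n·v/(2L) = 1·342.1/(2·0.426) = 401.5258 Hz.
f_beat = |401.5258 − 406.5| = 4.97 Hz.

4.97 Hz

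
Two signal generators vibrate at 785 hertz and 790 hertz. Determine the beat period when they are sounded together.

0.200 s

f_beat = |785 − 790| = 5 Hz.
Beat period T = 1 / f_beat = 1 / 5 s.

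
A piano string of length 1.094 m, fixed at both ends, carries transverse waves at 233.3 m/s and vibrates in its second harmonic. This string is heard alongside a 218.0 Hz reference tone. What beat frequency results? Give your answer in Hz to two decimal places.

For a string fixed at both ends, f_n = n·v/(2L) = 2·233.3/(2·1.094) = 213.2541 Hz.
f_beat = |213.2541 − 218.0| = 4.75 Hz.

4.75 Hz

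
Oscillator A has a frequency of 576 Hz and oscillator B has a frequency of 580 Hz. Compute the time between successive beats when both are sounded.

f_beat = |576 − 580| = 4 Hz.
Beat period T = 1 / f_beat = 1 / 4 s.

0.250 s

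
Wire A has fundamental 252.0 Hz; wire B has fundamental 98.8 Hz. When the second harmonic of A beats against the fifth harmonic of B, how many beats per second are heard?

Second harmonic of the first: 2·252.0 = 504.0 Hz.
Fifth harmonic of the second: 5·98.8 = 494.0 Hz.
f_beat = |504.0 − 494.0| = 10.0 Hz.

10.0 Hz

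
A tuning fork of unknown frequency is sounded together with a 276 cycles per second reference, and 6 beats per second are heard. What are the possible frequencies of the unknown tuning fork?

|f − 276| = 6, so f = 276 ± 6.

270 Hz or 282 Hz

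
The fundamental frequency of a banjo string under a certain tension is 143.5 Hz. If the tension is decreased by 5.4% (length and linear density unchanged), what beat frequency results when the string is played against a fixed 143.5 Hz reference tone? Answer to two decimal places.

For a string, f ∝ √T, so the new frequency is 143.5·√0.946 = 139.5717 Hz.
f_beat = |139.5717 − 143.5| = 3.93 Hz.

3.93 Hz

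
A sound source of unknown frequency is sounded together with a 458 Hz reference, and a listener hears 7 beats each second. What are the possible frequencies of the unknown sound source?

|f − 458| = 7, so f = 458 ± 7.

451 Hz or 465 Hz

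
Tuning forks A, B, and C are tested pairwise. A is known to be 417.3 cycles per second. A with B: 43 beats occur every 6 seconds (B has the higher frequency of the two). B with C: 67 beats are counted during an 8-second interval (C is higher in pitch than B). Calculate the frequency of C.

432.8417 Hz

A–B: Beat frequency = 43/6 = 7.1667 Hz.
B is above A, so f_B = 417.3 + 7.1667 = 424.4667 Hz.
B–C: Beat frequency = 67/8 = 8.375 Hz.
C is above B, so f_C = 424.4667 + 8.375 = 432.8417 Hz.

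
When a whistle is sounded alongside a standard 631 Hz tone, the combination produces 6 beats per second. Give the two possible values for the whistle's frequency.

625 Hz or 637 Hz

|f − 631| = 6, so f = 631 ± 6.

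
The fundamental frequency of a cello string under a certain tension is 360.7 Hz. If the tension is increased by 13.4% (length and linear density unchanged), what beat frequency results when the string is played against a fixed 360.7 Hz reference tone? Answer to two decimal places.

23.41 Hz

For a string, f ∝ √T, so the new frequency is 360.7·√1.134 = 384.1074 Hz.
f_beat = |384.1074 − 360.7| = 23.41 Hz.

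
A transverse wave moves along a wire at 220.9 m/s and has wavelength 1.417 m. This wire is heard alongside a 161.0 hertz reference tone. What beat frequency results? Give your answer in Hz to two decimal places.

5.11 Hz

Source frequency f = v/λ = 220.9/1.417 = 155.8927 Hz.
f_beat = |155.8927 − 161.0| = 5.11 Hz.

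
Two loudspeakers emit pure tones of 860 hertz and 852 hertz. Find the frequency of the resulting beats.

f_beat = |f₁ − f₂|.
|860 − 852| = 8 Hz.

8 Hz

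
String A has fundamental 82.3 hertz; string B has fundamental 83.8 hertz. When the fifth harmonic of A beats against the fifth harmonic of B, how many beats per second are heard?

Fifth harmonic of the first: 5·82.3 = 411.5 Hz.
Fifth harmonic of the second: 5·83.8 = 419.0 Hz.
f_beat = |411.5 − 419.0| = 7.5 Hz.

7.5 Hz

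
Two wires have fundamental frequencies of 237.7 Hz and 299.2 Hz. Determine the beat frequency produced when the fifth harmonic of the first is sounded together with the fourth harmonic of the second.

Fifth harmonic of the first: 5·237.7 = 1188.5 Hz.
Fourth harmonic of the second: 4·299.2 = 1196.8 Hz.
f_beat = |1188.5 − 1196.8| = 8.3 Hz.

8.3 Hz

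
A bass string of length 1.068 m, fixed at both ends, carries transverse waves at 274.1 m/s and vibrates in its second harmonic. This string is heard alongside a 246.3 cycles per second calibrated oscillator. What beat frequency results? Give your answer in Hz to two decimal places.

For a string fixed at both ends, f_n = n·v/(2L) = 2·274.1/(2·1.068) = 256.6479 Hz.
f_beat = |256.6479 − 246.3| = 10.35 Hz.

10.35 Hz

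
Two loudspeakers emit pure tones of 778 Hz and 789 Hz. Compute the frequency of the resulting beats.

11 Hz

f_beat = |f₁ − f₂|.
|778 − 789| = 11 Hz.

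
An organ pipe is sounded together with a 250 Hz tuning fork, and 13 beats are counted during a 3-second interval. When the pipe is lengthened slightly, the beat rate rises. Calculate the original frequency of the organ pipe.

245.6667 Hz

Beat frequency = 13/3 = 4.3333 Hz.
|f − 250| = 4.3333, so the organ pipe was at either 245.6667 Hz or 254.3333 Hz.
A longer pipe has a lower fundamental; the adjustment lowers the organ pipe's frequency.
The beat rate rose, so the adjustment moved the organ pipe further from 250 Hz — it was already below the reference.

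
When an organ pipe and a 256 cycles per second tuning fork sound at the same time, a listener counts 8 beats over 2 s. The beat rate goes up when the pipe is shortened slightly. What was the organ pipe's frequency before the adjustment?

260 Hz

Beat frequency = 8/2 = 4 Hz.
|f − 256| = 4, so the organ pipe was at either 252 Hz or 260 Hz.
A shorter pipe has a higher fundamental; the adjustment raises the organ pipe's frequency.
The beat rate rose, so the adjustment moved the organ pipe further from 256 Hz — it was already above the reference.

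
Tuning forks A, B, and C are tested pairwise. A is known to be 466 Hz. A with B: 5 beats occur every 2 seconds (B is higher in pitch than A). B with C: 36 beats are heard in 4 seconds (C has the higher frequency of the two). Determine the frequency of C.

A–B: Beat frequency = 5/2 = 2.5 Hz.
B is above A, so f_B = 466 + 2.5 = 468.5 Hz.
B–C: Beat frequency = 36/4 = 9 Hz.
C is above B, so f_C = 468.5 + 9 = 477.5 Hz.

477.5 Hz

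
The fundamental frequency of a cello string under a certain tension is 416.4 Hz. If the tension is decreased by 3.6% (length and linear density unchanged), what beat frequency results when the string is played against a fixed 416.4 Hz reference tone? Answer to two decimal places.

For a string, f ∝ √T, so the new frequency is 416.4·√0.964 = 408.8361 Hz.
f_beat = |408.8361 − 416.4| = 7.56 Hz.

7.56 Hz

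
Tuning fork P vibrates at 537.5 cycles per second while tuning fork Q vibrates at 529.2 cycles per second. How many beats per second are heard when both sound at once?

The beat frequency equals the magnitude of the frequency difference.
|537.5 − 529.2| = 8.3 Hz.

8.3 Hz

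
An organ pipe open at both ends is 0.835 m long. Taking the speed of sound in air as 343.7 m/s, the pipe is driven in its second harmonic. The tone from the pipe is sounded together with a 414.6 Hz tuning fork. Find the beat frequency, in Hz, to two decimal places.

Open pipe: f_n = n·v/(2L) = 2·343.7/(2·0.835) = 411.6168 Hz.
f_beat = |411.6168 − 414.6| = 2.98 Hz.

2.98 Hz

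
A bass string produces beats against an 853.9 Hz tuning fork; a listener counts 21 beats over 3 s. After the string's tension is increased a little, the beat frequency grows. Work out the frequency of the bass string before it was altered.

860.9 Hz

Beat frequency = 21/3 = 7 Hz.
|f − 853.9| = 7, so the bass string was at either 846.9 Hz or 860.9 Hz.
Higher tension means higher frequency; the adjustment raises the bass string's frequency.
The beat rate rose, so the adjustment moved the bass string further from 853.9 Hz — it was already above the reference.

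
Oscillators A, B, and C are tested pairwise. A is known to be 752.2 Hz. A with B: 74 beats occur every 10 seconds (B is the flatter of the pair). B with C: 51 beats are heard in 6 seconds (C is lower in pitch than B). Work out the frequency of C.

736.3 Hz

A–B: Beat frequency = 74/10 = 7.4 Hz.
B is below A, so f_B = 752.2 − 7.4 = 744.8 Hz.
B–C: Beat frequency = 51/6 = 8.5 Hz.
C is below B, so f_C = 744.8 − 8.5 = 736.3 Hz.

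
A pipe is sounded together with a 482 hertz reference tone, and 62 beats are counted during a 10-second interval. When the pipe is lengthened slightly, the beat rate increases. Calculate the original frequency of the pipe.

475.8 Hz

Beat frequency = 62/10 = 6.2 Hz.
|f − 482| = 6.2, so the pipe was at either 475.8 Hz or 488.2 Hz.
A longer pipe has a lower fundamental; the adjustment lowers the pipe's frequency.
The beat rate rose, so the adjustment moved the pipe further from 482 Hz — it was already below the reference.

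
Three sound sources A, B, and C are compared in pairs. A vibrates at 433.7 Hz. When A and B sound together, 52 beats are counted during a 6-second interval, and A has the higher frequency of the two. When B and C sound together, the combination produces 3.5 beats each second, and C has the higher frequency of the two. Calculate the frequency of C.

428.5333 Hz

A–B: Beat frequency = 52/6 = 8.6667 Hz.
B is below A, so f_B = 433.7 − 8.6667 = 425.0333 Hz.
C is above B, so f_C = 425.0333 + 3.5 = 428.5333 Hz.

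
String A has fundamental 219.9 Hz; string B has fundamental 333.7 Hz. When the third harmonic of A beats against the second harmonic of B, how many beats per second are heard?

7.7 Hz

Third harmonic of the first: 3·219.9 = 659.7 Hz.
Second harmonic of the second: 2·333.7 = 667.4 Hz.
f_beat = |659.7 − 667.4| = 7.7 Hz.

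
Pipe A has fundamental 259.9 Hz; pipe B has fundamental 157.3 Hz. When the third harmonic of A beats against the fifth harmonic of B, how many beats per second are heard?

6.8 Hz

Third harmonic of the first: 3·259.9 = 779.7 Hz.
Fifth harmonic of the second: 5·157.3 = 786.5 Hz.
f_beat = |779.7 − 786.5| = 6.8 Hz.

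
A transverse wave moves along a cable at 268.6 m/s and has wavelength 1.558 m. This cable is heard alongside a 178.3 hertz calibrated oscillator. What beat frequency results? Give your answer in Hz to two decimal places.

Source frequency f = v/λ = 268.6/1.558 = 172.4005 Hz.
f_beat = |172.4005 − 178.3| = 5.90 Hz.

5.90 Hz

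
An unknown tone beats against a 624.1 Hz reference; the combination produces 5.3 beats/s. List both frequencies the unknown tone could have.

618.8 Hz or 629.4 Hz

|f − 624.1| = 5.3, so f = 624.1 ± 5.3.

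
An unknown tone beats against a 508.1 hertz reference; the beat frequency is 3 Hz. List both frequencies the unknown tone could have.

505.1 Hz or 511.1 Hz

|f − 508.1| = 3, so f = 508.1 ± 3.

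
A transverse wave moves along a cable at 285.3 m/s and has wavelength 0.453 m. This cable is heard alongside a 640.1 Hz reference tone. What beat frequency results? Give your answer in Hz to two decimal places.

Source frequency f = v/λ = 285.3/0.453 = 629.8013 Hz.
f_beat = |629.8013 − 640.1| = 10.30 Hz.

10.30 Hz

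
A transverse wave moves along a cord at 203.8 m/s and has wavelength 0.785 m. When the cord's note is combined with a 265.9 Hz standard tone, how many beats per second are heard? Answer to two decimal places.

6.28 Hz

Source frequency f = v/λ = 203.8/0.785 = 259.6178 Hz.
f_beat = |259.6178 − 265.9| = 6.28 Hz.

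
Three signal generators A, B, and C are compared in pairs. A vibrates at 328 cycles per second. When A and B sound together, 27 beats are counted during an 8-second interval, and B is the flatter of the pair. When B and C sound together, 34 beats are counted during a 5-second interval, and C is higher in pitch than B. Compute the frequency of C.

331.425 Hz

A–B: Beat frequency = 27/8 = 3.375 Hz.
B is below A, so f_B = 328 − 3.375 = 324.625 Hz.
B–C: Beat frequency = 34/5 = 6.8 Hz.
C is above B, so f_C = 324.625 + 6.8 = 331.425 Hz.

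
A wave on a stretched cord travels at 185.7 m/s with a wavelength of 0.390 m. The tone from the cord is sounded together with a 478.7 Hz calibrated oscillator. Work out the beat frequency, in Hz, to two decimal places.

2.55 Hz

Source frequency f = v/λ = 185.7/0.390 = 476.1538 Hz.
f_beat = |476.1538 − 478.7| = 2.55 Hz.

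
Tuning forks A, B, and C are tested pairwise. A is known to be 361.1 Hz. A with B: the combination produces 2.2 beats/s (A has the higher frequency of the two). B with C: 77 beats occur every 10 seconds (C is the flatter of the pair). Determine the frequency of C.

B is below A, so f_B = 361.1 − 2.2 = 358.9 Hz.
B–C: Beat frequency = 77/10 = 7.7 Hz.
C is below B, so f_C = 358.9 − 7.7 = 351.2 Hz.

351.2 Hz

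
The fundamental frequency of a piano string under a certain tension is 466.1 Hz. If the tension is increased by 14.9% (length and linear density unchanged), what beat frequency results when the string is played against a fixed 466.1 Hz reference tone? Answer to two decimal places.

33.52 Hz

For a string, f ∝ √T, so the new frequency is 466.1·√1.149 = 499.6192 Hz.
f_beat = |499.6192 − 466.1| = 33.52 Hz.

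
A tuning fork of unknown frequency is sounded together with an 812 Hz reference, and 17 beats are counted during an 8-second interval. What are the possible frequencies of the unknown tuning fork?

809.875 Hz or 814.125 Hz

Beat frequency = 17/8 = 2.125 Hz.
|f − 812| = 2.125, so f = 812 ± 2.125.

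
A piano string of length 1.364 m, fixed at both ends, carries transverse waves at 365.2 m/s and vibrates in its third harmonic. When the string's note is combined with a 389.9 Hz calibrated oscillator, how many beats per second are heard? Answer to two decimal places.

For a string fixed at both ends, f_n = n·v/(2L) = 3·365.2/(2·1.364) = 401.6129 Hz.
f_beat = |401.6129 − 389.9| = 11.71 Hz.

11.71 Hz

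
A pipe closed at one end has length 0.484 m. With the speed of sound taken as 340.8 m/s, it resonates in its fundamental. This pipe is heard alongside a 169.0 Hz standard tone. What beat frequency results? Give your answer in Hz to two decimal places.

7.03 Hz

Closed pipe (odd harmonics): f_n = n·v/(4L) = 1·340.8/(4·0.484) = 176.0331 Hz.
f_beat = |176.0331 − 169.0| = 7.03 Hz.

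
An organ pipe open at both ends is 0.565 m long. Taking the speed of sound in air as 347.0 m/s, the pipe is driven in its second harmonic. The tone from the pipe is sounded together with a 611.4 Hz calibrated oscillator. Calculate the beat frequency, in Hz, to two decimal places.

Open pipe: f_n = n·v/(2L) = 2·347.0/(2·0.565) = 614.1593 Hz.
f_beat = |614.1593 − 611.4| = 2.76 Hz.

2.76 Hz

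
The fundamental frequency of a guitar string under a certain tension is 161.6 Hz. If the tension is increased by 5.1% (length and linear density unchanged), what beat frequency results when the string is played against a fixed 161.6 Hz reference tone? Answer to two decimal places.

4.07 Hz

For a string, f ∝ √T, so the new frequency is 161.6·√1.051 = 165.6696 Hz.
f_beat = |165.6696 − 161.6| = 4.07 Hz.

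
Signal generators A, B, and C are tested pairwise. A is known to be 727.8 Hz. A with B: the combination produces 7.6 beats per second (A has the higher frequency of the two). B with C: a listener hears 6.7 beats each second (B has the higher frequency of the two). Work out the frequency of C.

713.5 Hz

B is below A, so f_B = 727.8 − 7.6 = 720.2 Hz.
C is below B, so f_C = 720.2 − 6.7 = 713.5 Hz.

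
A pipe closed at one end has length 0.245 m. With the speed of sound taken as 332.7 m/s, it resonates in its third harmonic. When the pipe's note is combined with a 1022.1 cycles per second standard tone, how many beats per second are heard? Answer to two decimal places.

Closed pipe (odd harmonics): f_n = n·v/(4L) = 3·332.7/(4·0.245) = 1018.4694 Hz.
f_beat = |1018.4694 − 1022.1| = 3.63 Hz.

3.63 Hz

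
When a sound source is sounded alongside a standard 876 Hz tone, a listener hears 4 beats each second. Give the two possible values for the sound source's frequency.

|f − 876| = 4, so f = 876 ± 4.

872 Hz or 880 Hz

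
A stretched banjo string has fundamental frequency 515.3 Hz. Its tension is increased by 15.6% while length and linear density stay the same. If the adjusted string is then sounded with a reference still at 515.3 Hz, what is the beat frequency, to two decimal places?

38.74 Hz

For a string, f ∝ √T, so the new frequency is 515.3·√1.156 = 554.0374 Hz.
f_beat = |554.0374 − 515.3| = 38.74 Hz.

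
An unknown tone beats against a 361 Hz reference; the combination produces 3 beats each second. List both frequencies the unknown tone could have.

|f − 361| = 3, so f = 361 ± 3.

358 Hz or 364 Hz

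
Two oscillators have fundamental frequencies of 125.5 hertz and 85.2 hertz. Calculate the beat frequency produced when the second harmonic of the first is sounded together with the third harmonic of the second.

Second harmonic of the first: 2·125.5 = 251.0 Hz.
Third harmonic of the second: 3·85.2 = 255.6 Hz.
f_beat = |251.0 − 255.6| = 4.6 Hz.

4.6 Hz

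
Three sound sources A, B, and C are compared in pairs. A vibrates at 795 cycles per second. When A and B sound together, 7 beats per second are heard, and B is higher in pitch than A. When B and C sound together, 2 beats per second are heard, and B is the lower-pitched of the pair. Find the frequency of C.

804 Hz

B is above A, so f_B = 795 + 7 = 802 Hz.
C is above B, so f_C = 802 + 2 = 804 Hz.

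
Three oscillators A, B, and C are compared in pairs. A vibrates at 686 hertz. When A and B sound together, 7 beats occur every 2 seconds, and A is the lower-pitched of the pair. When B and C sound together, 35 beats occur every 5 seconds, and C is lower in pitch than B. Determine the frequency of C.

682.5 Hz

A–B: Beat frequency = 7/2 = 3.5 Hz.
B is above A, so f_B = 686 + 3.5 = 689.5 Hz.
B–C: Beat frequency = 35/5 = 7 Hz.
C is below B, so f_C = 689.5 − 7 = 682.5 Hz.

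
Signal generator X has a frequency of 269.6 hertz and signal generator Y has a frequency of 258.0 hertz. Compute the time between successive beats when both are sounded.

f_beat = |269.6 − 258.0| = 11.6 Hz.
Beat period T = 1 / f_beat = 1 / 11.6 s.

0.086 s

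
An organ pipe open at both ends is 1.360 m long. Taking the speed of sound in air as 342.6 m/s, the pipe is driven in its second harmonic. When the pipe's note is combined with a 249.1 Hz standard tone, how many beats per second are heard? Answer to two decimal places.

Open pipe: f_n = n·v/(2L) = 2·342.6/(2·1.360) = 251.9118 Hz.
f_beat = |251.9118 − 249.1| = 2.81 Hz.

2.81 Hz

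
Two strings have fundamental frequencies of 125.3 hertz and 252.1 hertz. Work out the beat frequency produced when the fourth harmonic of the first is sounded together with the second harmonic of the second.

3.0 Hz

Fourth harmonic of the first: 4·125.3 = 501.2 Hz.
Second harmonic of the second: 2·252.1 = 504.2 Hz.
f_beat = |501.2 − 504.2| = 3.0 Hz.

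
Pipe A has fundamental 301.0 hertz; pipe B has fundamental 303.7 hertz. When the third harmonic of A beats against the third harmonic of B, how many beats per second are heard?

8.1 Hz

Third harmonic of the first: 3·301.0 = 903.0 Hz.
Third harmonic of the second: 3·303.7 = 911.1 Hz.
f_beat = |903.0 − 911.1| = 8.1 Hz.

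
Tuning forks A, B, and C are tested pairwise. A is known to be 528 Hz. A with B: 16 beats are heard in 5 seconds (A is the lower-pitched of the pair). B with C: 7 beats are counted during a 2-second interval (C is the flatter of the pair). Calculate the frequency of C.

527.7 Hz

A–B: Beat frequency = 16/5 = 3.2 Hz.
B is above A, so f_B = 528 + 3.2 = 531.2 Hz.
B–C: Beat frequency = 7/2 = 3.5 Hz.
C is below B, so f_C = 531.2 − 3.5 = 527.7 Hz.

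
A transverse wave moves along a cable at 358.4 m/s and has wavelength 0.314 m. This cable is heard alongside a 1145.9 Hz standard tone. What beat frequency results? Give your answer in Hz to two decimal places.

Source frequency f = v/λ = 358.4/0.314 = 1141.4013 Hz.
f_beat = |1141.4013 − 1145.9| = 4.50 Hz.

4.50 Hz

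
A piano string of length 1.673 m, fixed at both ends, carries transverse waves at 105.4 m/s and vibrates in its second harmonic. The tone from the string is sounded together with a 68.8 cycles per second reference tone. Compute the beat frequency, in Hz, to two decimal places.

5.80 Hz

For a string fixed at both ends, f_n = n·v/(2L) = 2·105.4/(2·1.673) = 63.0006 Hz.
f_beat = |63.0006 − 68.8| = 5.80 Hz.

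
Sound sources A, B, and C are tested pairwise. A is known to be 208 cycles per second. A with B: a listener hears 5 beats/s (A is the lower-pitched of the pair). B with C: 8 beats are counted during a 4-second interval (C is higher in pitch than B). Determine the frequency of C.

B is above A, so f_B = 208 + 5 = 213 Hz.
B–C: Beat frequency = 8/4 = 2 Hz.
C is above B, so f_C = 213 + 2 = 215 Hz.

215 Hz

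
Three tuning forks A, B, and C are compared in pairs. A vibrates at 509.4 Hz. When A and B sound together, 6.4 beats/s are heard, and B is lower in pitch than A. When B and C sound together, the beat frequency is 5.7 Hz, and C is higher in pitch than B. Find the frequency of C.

508.7 Hz

B is below A, so f_B = 509.4 − 6.4 = 503 Hz.
C is above B, so f_C = 503 + 5.7 = 508.7 Hz.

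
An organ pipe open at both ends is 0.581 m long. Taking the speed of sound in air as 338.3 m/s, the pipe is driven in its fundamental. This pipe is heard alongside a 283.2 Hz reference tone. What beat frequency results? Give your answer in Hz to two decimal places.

Open pipe: f_n = n·v/(2L) = 1·338.3/(2·0.581) = 291.1360 Hz.
f_beat = |291.1360 − 283.2| = 7.94 Hz.

7.94 Hz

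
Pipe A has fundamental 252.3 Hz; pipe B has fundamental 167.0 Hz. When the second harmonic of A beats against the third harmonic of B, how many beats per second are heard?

Second harmonic of the first: 2·252.3 = 504.6 Hz.
Third harmonic of the second: 3·167.0 = 501.0 Hz.
f_beat = |504.6 − 501.0| = 3.6 Hz.

3.6 Hz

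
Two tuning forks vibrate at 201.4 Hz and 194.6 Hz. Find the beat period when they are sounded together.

f_beat = |201.4 − 194.6| = 6.8 Hz.
Beat period T = 1 / f_beat = 1 / 6.8 s.

0.147 s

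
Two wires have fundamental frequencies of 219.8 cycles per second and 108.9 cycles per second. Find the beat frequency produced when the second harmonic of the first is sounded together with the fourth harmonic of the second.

4.0 Hz

Second harmonic of the first: 2·219.8 = 439.6 Hz.
Fourth harmonic of the second: 4·108.9 = 435.6 Hz.
f_beat = |439.6 − 435.6| = 4.0 Hz.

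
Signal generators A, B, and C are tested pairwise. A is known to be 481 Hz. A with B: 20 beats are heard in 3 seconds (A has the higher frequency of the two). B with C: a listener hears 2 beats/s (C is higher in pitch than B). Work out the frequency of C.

476.3333 Hz

A–B: Beat frequency = 20/3 = 6.6667 Hz.
B is below A, so f_B = 481 − 6.6667 = 474.3333 Hz.
C is above B, so f_C = 474.3333 + 2 = 476.3333 Hz.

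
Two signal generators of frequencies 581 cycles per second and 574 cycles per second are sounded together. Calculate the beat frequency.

7 Hz

f_beat = |f₁ − f₂|.
|581 − 574| = 7 Hz.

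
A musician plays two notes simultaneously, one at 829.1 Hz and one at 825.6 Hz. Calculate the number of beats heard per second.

The beat frequency equals the magnitude of the frequency difference.
|829.1 − 825.6| = 3.5 Hz.

3.5 Hz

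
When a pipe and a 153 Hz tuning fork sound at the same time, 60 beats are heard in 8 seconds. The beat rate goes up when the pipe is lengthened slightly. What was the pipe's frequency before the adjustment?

145.5 Hz

Beat frequency = 60/8 = 7.5 Hz.
|f − 153| = 7.5, so the pipe was at either 145.5 Hz or 160.5 Hz.
A longer pipe has a lower fundamental; the adjustment lowers the pipe's frequency.
The beat rate rose, so the adjustment moved the pipe further from 153 Hz — it was already below the reference.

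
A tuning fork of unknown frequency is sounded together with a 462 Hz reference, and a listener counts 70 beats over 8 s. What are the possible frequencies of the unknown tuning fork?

Beat frequency = 70/8 = 8.75 Hz.
|f − 462| = 8.75, so f = 462 ± 8.75.

453.25 Hz or 470.75 Hz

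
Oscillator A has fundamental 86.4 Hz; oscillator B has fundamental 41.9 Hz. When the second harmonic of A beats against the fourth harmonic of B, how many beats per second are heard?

Second harmonic of the first: 2·86.4 = 172.8 Hz.
Fourth harmonic of the second: 4·41.9 = 167.6 Hz.
f_beat = |172.8 − 167.6| = 5.2 Hz.

5.2 Hz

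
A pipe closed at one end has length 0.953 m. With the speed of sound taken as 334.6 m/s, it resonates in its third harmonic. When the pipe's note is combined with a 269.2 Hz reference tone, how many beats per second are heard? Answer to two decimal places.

Closed pipe (odd harmonics): f_n = n·v/(4L) = 3·334.6/(4·0.953) = 263.3263 Hz.
f_beat = |263.3263 − 269.2| = 5.87 Hz.

5.87 Hz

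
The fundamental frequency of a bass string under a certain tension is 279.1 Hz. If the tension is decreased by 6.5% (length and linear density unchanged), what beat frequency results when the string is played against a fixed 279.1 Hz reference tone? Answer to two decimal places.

9.22 Hz

For a string, f ∝ √T, so the new frequency is 279.1·√0.935 = 269.8769 Hz.
f_beat = |269.8769 − 279.1| = 9.22 Hz.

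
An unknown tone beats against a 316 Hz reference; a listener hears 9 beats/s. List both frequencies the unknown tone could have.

307 Hz or 325 Hz

|f − 316| = 9, so f = 316 ± 9.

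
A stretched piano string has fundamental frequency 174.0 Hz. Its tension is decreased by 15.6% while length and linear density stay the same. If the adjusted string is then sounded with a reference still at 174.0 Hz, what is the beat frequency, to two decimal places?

14.15 Hz

For a string, f ∝ √T, so the new frequency is 174.0·√0.844 = 159.8529 Hz.
f_beat = |159.8529 − 174.0| = 14.15 Hz.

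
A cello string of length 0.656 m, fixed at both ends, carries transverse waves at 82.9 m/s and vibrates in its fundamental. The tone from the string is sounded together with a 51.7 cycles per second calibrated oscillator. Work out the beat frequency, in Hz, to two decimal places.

For a string fixed at both ends, f_n = n·v/(2L) = 1·82.9/(2·0.656) = 63.1860 Hz.
f_beat = |63.1860 − 51.7| = 11.49 Hz.

11.49 Hz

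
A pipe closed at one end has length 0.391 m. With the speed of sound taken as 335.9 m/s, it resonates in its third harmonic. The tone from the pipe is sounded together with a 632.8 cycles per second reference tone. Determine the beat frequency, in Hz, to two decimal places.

11.51 Hz

Closed pipe (odd harmonics): f_n = n·v/(4L) = 3·335.9/(4·0.391) = 644.3095 Hz.
f_beat = |644.3095 − 632.8| = 11.51 Hz.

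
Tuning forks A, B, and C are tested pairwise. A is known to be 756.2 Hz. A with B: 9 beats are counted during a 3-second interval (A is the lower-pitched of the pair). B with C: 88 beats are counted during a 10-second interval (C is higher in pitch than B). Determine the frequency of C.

768 Hz

A–B: Beat frequency = 9/3 = 3 Hz.
B is above A, so f_B = 756.2 + 3 = 759.2 Hz.
B–C: Beat frequency = 88/10 = 8.8 Hz.
C is above B, so f_C = 759.2 + 8.8 = 768 Hz.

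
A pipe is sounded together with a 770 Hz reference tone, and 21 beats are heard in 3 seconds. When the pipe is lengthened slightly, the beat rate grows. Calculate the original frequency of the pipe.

Beat frequency = 21/3 = 7 Hz.
|f − 770| = 7, so the pipe was at either 763 Hz or 777 Hz.
A longer pipe has a lower fundamental; the adjustment lowers the pipe's frequency.
The beat rate rose, so the adjustment moved the pipe further from 770 Hz — it was already below the reference.

763 Hz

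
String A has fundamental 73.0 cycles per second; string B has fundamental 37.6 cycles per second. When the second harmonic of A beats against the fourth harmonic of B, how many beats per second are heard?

Second harmonic of the first: 2·73.0 = 146.0 Hz.
Fourth harmonic of the second: 4·37.6 = 150.4 Hz.
f_beat = |146.0 − 150.4| = 4.4 Hz.

4.4 Hz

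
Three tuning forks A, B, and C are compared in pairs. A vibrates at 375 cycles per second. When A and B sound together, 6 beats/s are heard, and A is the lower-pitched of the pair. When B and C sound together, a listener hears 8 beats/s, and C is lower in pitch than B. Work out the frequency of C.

B is above A, so f_B = 375 + 6 = 381 Hz.
C is below B, so f_C = 381 − 8 = 373 Hz.

373 Hz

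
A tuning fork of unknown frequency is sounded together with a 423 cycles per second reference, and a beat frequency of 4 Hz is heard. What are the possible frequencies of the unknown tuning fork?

|f − 423| = 4, so f = 423 ± 4.

419 Hz or 427 Hz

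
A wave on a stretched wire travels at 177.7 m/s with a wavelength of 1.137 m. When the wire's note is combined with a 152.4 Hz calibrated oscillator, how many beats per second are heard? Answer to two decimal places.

3.89 Hz

Source frequency f = v/λ = 177.7/1.137 = 156.2885 Hz.
f_beat = |156.2885 − 152.4| = 3.89 Hz.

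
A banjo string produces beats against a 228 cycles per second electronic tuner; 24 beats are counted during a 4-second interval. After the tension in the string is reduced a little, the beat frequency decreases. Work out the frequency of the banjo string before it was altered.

234 Hz

Beat frequency = 24/4 = 6 Hz.
|f − 228| = 6, so the banjo string was at either 222 Hz or 234 Hz.
Lower tension means lower frequency; the adjustment lowers the banjo string's frequency.
The beat rate fell, so the adjustment moved the banjo string toward 228 Hz — it must have started above the reference.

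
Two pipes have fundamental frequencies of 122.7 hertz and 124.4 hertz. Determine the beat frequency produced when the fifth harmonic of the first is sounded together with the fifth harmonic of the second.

8.5 Hz

Fifth harmonic of the first: 5·122.7 = 613.5 Hz.
Fifth harmonic of the second: 5·124.4 = 622.0 Hz.
f_beat = |613.5 − 622.0| = 8.5 Hz.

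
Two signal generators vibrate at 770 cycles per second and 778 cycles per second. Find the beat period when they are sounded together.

0.125 s

f_beat = |770 − 778| = 8 Hz.
Beat period T = 1 / f_beat = 1 / 8 s.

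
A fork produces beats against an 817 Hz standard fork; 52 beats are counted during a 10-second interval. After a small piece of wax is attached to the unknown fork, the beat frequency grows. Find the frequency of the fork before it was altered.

811.8 Hz

Beat frequency = 52/10 = 5.2 Hz.
|f − 817| = 5.2, so the fork was at either 811.8 Hz or 822.2 Hz.
Loading a fork with wax lowers its frequency; the adjustment lowers the fork's frequency.
The beat rate rose, so the adjustment moved the fork further from 817 Hz — it was already below the reference.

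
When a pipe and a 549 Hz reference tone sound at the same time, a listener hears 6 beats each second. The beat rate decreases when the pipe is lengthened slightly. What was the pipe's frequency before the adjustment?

555 Hz

|f − 549| = 6, so the pipe was at either 543 Hz or 555 Hz.
A longer pipe has a lower fundamental; the adjustment lowers the pipe's frequency.
The beat rate fell, so the adjustment moved the pipe toward 549 Hz — it must have started above the reference.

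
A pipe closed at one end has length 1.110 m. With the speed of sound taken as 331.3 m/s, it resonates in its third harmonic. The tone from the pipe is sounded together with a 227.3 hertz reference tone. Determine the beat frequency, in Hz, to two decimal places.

Closed pipe (odd harmonics): f_n = n·v/(4L) = 3·331.3/(4·1.110) = 223.8514 Hz.
f_beat = |223.8514 − 227.3| = 3.45 Hz.

3.45 Hz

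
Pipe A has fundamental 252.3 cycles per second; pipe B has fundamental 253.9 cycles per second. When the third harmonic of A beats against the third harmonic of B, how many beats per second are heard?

4.8 Hz

Third harmonic of the first: 3·252.3 = 756.9 Hz.
Third harmonic of the second: 3·253.9 = 761.7 Hz.
f_beat = |756.9 − 761.7| = 4.8 Hz.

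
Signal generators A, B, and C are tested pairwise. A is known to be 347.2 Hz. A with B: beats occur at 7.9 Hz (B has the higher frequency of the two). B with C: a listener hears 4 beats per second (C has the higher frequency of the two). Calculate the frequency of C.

B is above A, so f_B = 347.2 + 7.9 = 355.1 Hz.
C is above B, so f_C = 355.1 + 4 = 359.1 Hz.

359.1 Hz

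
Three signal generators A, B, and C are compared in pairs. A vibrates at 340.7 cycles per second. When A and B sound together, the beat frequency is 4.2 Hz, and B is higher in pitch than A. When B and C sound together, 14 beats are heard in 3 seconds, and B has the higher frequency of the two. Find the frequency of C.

340.2333 Hz

B is above A, so f_B = 340.7 + 4.2 = 344.9 Hz.
B–C: Beat frequency = 14/3 = 4.6667 Hz.
C is below B, so f_C = 344.9 − 4.6667 = 340.2333 Hz.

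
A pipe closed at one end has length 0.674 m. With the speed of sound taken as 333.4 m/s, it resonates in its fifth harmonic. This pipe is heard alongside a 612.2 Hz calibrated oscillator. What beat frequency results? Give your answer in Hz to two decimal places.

6.12 Hz

Closed pipe (odd harmonics): f_n = n·v/(4L) = 5·333.4/(4·0.674) = 618.3234 Hz.
f_beat = |618.3234 − 612.2| = 6.12 Hz.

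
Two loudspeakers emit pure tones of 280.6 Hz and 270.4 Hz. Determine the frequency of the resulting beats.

Beats arise from superposition of two nearby frequencies; the beat rate is |f₁ − f₂|.
|280.6 − 270.4| = 10.2 Hz.

10.2 Hz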